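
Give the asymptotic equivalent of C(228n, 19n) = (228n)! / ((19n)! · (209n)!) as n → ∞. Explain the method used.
C(228n, 19n) ~ (8916100448256/285311670611)^(19n) · sqrt(6/(11π·19n))

Write N = 19n. Apply Stirling to each factorial:
  (12N)! ~ sqrt(2π·12N) · (12N/e)^(12N),
  N! ~ sqrt(2π N) · (N/e)^N,
  (11N)! ~ sqrt(2π·11N) · (11N/e)^(11N).
The exponential factors combine to (12N)^(12N) / (N^N · (11N)^(11N)) = 12^(12N)/11^(11N) = (12^12/11^11)^N = (8916100448256/285311670611)^N.
The square-root prefactors combine to sqrt(2π·12N) / (sqrt(2π N)·sqrt(2π·11N)) = sqrt(12 / (2π·11·N)) = sqrt(6/(11π·19n)).
Substituting N = 19n: C(228n, 19n) ~ (8916100448256/285311670611)^(19n) · sqrt(6/(11π·19n)).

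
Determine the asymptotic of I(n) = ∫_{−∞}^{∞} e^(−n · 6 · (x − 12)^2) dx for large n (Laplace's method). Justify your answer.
I(n) = sqrt(π/(6n))

Here φ(x) = 6 · (x − 12)^2 has its unique minimum at x* = 12 with φ(x*) = 0 and φ''(x*) = 12. Laplace's method gives
  I(n) ~ e^(−n φ(x*)) · sqrt(2π / (n · φ''(x*))) = sqrt(2π / (12n)) = sqrt(π/(6n)).
This is exact: substituting u = (x − 12)·sqrt(6n) gives I(n) = (1/sqrt(6n)) ∫_{−∞}^{∞} e^(−u^2) du = sqrt(π/(6n)).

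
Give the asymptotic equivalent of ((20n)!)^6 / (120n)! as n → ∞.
((20n)!)^6/(120n)! ~ ((2π·20n)^(5/2) / sqrt(6)) · 6^(−6·20n)  →  0

Write N = 20n. Stirling: N! ~ sqrt(2π N)(N/e)^N and (6N)! ~ sqrt(2π·6N)·(6N/e)^(6N).
  (N!)^6/(6N)! ~ (2π N)^(6/2) (N/e)^(6N) / [sqrt(2π·6N) (6N/e)^(6N)]
     = (2π N)^(6/2) / sqrt(2π·6N) · (N/(6N))^(6N)
     = (2π N)^((6−1)/2) / sqrt(6) · 6^(−6N).
Since 6^6 > 1, the factor 6^(−6N) decays exponentially, so the ratio → 0. Substituting N = 20n gives the stated form.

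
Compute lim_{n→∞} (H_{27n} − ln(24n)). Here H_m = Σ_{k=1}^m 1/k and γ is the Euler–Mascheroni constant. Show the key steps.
lim = ln(9/8) + γ

By Euler-Maclaurin, H_m = ln m + γ + O(1/m). So
  H_{27n} − ln(24n) = ln(27n) + γ − ln(24n) + O(1/n)
                       = ln(27/24) + γ + O(1/n).
Hence the limit is ln(27/24) + γ (= ln(9/8)).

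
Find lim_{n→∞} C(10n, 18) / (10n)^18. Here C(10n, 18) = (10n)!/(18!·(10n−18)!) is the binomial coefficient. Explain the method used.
lim = 1/18! = 1/6402373705728000

With N = 10n → ∞: C(N, 18) / N^18 = [N(N−1)…(N−17)] / (18! · N^18) = (1/18!) · 1 · (1 − 1/(10n)) · … · (1 − 17/(10n)). Each factor → 1 as N → ∞, so the limit is 1/18! = 1/6402373705728000.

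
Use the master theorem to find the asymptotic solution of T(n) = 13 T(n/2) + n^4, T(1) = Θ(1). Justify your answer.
T(n) = Θ(n^4)

log_2 13 ≈ 3.700. f(n) = n^4 dominates n^(log_2 13) since 4 > 3.700, and the regularity condition a·f(n/b) = 13·(n/2)^4 = (13/16)·n^4 ≤ c·f(n) holds with c = 13/16 ≈ 0.812 < 1. So this is Case 3: T(n) = Θ(f(n)) = Θ(n^4).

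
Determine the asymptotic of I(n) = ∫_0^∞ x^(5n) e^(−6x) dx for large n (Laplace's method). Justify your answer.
I(n) ~ (sqrt(2π·5n) / 6) · (5n/(6e))^(5n)

Write the integrand as exp(5n ln x − 6x) and set f(x) = 5n ln x − 6x. Then f'(x) = 5n/x − 6 = 0 at x* = 5n/6, and f''(x*) = −5n/x*^2 = −6^2/(5n). Laplace's method (interior maximum) gives
  I(n) ~ e^(f(x*)) · sqrt(2π / |f''(x*)|)
        = exp(5n ln(5n/6) − 5n) · sqrt(2π · 5n / 6^2)
        = (5n/6)^(5n) e^(−5n) · sqrt(2π·5n) / 6
        = (sqrt(2π·5n) / 6) · (5n/(6e))^(5n).
This matches Γ(5n+1)/6^(5n+1) with Stirling applied to Γ.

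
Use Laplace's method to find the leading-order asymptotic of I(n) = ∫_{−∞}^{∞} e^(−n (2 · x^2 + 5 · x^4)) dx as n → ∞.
I(n) ~ sqrt(π/(2n))

φ(x) = 2 · x^2 + 5 · x^4 has its unique global minimum at x* = 0 (since φ'(x) = 4x + 20x^3 = 0 only at x = 0 for real x with both coefficients positive, and φ → ∞ as |x| → ∞). At x* = 0, φ(0) = 0 and φ''(0) = 4. Laplace's method then gives
  I(n) ~ sqrt(2π / (n · φ''(0))) · e^(−n φ(0)) = sqrt(2π / (4n)) = sqrt(π/(2n)).
The 5 · x^4 term contributes only at subleading order (an O(1/n) relative correction).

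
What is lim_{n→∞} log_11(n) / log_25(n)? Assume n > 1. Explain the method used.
lim = ln(25) / ln(11) = log_11(25)

Change of base: log_11(n) = ln n / ln 11 and log_25(n) = ln n / ln 25. The ratio is (ln n / ln 11) · (ln 25 / ln n) = ln 25 / ln 11, a constant independent of n. So the limit is ln 25 / ln 11 = log_11(25).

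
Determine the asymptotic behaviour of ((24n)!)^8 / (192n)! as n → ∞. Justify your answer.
((24n)!)^8/(192n)! ~ ((2π·24n)^(7/2) / sqrt(8)) · 8^(−8·24n)  →  0

Write N = 24n. Stirling: N! ~ sqrt(2π N)(N/e)^N and (8N)! ~ sqrt(2π·8N)·(8N/e)^(8N).
  (N!)^8/(8N)! ~ (2π N)^(8/2) (N/e)^(8N) / [sqrt(2π·8N) (8N/e)^(8N)]
     = (2π N)^(8/2) / sqrt(2π·8N) · (N/(8N))^(8N)
     = (2π N)^((8−1)/2) / sqrt(8) · 8^(−8N).
Since 8^8 > 1, the factor 8^(−8N) decays exponentially, so the ratio → 0. Substituting N = 24n gives the stated form.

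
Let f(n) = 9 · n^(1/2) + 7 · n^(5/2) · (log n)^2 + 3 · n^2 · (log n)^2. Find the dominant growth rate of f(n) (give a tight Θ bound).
f(n) ∈ Θ(n^(5/2) · (log n)^2)

Compare the terms by growth order. For large n, n^a · (log n)^b dominates n^a' · (log n)^b' iff a > a', or (a = a' and b > b'). Ranking the 3 terms shows the dominant one is 7 · n^(5/2) · (log n)^2. Hence f(n) ∈ Θ(n^(5/2) · (log n)^2).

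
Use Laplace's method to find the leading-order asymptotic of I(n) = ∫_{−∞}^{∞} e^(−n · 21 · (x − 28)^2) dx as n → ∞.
I(n) = sqrt(π/(21n))

Here φ(x) = 21 · (x − 28)^2 has its unique minimum at x* = 28 with φ(x*) = 0 and φ''(x*) = 42. Laplace's method gives
  I(n) ~ e^(−n φ(x*)) · sqrt(2π / (n · φ''(x*))) = sqrt(2π / (42n)) = sqrt(π/(21n)).
This is exact: substituting u = (x − 28)·sqrt(21n) gives I(n) = (1/sqrt(21n)) ∫_{−∞}^{∞} e^(−u^2) du = sqrt(π/(21n)).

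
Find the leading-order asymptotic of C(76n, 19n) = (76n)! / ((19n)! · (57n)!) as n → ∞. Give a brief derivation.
C(76n, 19n) ~ (256/27)^(19n) · sqrt(2/(3π·19n))

Write N = 19n. Apply Stirling to each factorial:
  (4N)! ~ sqrt(2π·4N) · (4N/e)^(4N),
  N! ~ sqrt(2π N) · (N/e)^N,
  (3N)! ~ sqrt(2π·3N) · (3N/e)^(3N).
The exponential factors combine to (4N)^(4N) / (N^N · (3N)^(3N)) = 4^(4N)/3^(3N) = (4^4/3^3)^N = (256/27)^N.
The square-root prefactors combine to sqrt(2π·4N) / (sqrt(2π N)·sqrt(2π·3N)) = sqrt(4 / (2π·3·N)) = sqrt(2/(3π·19n)).
Substituting N = 19n: C(76n, 19n) ~ (256/27)^(19n) · sqrt(2/(3π·19n)).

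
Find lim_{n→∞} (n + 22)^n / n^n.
lim = e^22

Rewrite as (1 + 22/n)^(n). By the standard limit (1 + x/n)^n → e^x, we have (1 + 22/n)^n → e^22, and raising to the 1st power gives e^22.
More precisely, ln[(1 + 22/n)^(n)] = n · ln(1 + 22/n) = n · (22/n + O(1/n^2)) = 22 + O(1/n) → 22.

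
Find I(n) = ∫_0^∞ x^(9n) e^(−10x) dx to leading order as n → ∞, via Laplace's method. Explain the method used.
I(n) ~ (sqrt(2π·9n) / 10) · (9n/(10e))^(9n)

Write the integrand as exp(9n ln x − 10x) and set f(x) = 9n ln x − 10x. Then f'(x) = 9n/x − 10 = 0 at x* = 9n/10, and f''(x*) = −9n/x*^2 = −10^2/(9n). Laplace's method (interior maximum) gives
  I(n) ~ e^(f(x*)) · sqrt(2π / |f''(x*)|)
        = exp(9n ln(9n/10) − 9n) · sqrt(2π · 9n / 10^2)
        = (9n/10)^(9n) e^(−9n) · sqrt(2π·9n) / 10
        = (sqrt(2π·9n) / 10) · (9n/(10e))^(9n).
This matches Γ(9n+1)/10^(9n+1) with Stirling applied to Γ.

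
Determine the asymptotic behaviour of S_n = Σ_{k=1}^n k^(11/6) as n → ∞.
S_n ~ (6/17) · n^(17/6)

Integral comparison: Σ_{k=1}^n k^(11/6) = ∫_0^n x^(11/6) dx + O(n^(11/6)). The integral is n^(1 + 11/6) / (1 + 11/6) = n^((11+6)/6) / ((11+6)/6) = (6/17) · n^(17/6).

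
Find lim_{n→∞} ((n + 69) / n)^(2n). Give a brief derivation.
lim = e^138

Rewrite as (1 + 69/n)^(2n). By the standard limit (1 + x/n)^n → e^x, we have (1 + 69/n)^n → e^69, and raising to the 2nd power gives e^138.
More precisely, ln[(1 + 69/n)^(2n)] = 2n · ln(1 + 69/n) = 2n · (69/n + O(1/n^2)) = 138 + O(1/n) → 138.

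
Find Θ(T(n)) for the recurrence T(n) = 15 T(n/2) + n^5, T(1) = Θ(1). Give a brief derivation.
T(n) = Θ(n^5)

log_2 15 ≈ 3.907. f(n) = n^5 dominates n^(log_2 15) since 5 > 3.907, and the regularity condition a·f(n/b) = 15·(n/2)^5 = (15/32)·n^5 ≤ c·f(n) holds with c = 15/32 ≈ 0.469 < 1. So this is Case 3: T(n) = Θ(f(n)) = Θ(n^5).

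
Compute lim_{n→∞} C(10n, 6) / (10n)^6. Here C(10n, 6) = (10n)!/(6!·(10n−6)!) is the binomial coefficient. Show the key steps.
lim = 1/6! = 1/720

With N = 10n → ∞: C(N, 6) / N^6 = [N(N−1)…(N−5)] / (6! · N^6) = (1/6!) · 1 · (1 − 1/(10n)) · … · (1 − 5/(10n)). Each factor → 1 as N → ∞, so the limit is 1/6! = 1/720.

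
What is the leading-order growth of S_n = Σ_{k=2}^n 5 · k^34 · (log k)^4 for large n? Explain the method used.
S_n ~ n^35 · (log n)^4 / 7

By integral comparison, S_n = ∫_1^n 5 · x^34 · (log x)^4 dx + O(n^34 · (log n)^4). For the integral, the leading term of ∫_1^n x^34 (log x)^4 dx is n^35/35 · (log n)^4 (by repeated integration by parts; each step lowers the log-exponent and produces a relatively O(1/log n) correction). Hence S_n ~ n^35 · (log n)^4 / 7.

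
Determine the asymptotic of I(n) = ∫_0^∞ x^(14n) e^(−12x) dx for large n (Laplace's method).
I(n) ~ (sqrt(2π·14n) / 12) · (14n/(12e))^(14n)

Write the integrand as exp(14n ln x − 12x) and set f(x) = 14n ln x − 12x. Then f'(x) = 14n/x − 12 = 0 at x* = 14n/12, and f''(x*) = −14n/x*^2 = −12^2/(14n). Laplace's method (interior maximum) gives
  I(n) ~ e^(f(x*)) · sqrt(2π / |f''(x*)|)
        = exp(14n ln(14n/12) − 14n) · sqrt(2π · 14n / 12^2)
        = (14n/12)^(14n) e^(−14n) · sqrt(2π·14n) / 12
        = (sqrt(2π·14n) / 12) · (14n/(12e))^(14n).
This matches Γ(14n+1)/12^(14n+1) with Stirling applied to Γ.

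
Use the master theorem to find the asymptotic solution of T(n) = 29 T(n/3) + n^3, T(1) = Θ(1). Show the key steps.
T(n) = Θ(n^(log_3 29))

Master theorem: compare f(n) = n^3 to n^(log_3 29) where log_3 29 ≈ 3.065. Since 3 < log_3 29, we have f(n) = O(n^(log_3 29 − ε)) for some ε > 0 — Case 1. Hence T(n) = Θ(n^(log_3 29)).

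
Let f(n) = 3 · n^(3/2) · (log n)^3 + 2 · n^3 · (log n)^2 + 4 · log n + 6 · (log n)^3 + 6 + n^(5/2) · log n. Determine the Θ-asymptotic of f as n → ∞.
f(n) ∈ Θ(n^3 · (log n)^2)

Compare the terms by growth order. For large n, n^a · (log n)^b dominates n^a' · (log n)^b' iff a > a', or (a = a' and b > b'). Ranking the 6 terms shows the dominant one is 2 · n^3 · (log n)^2. Hence f(n) ∈ Θ(n^3 · (log n)^2).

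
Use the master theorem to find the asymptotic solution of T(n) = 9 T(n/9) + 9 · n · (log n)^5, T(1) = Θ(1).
T(n) = Θ(n · (log n)^6)

Here log_9 9 = 1 and f(n) = 9 · n · (log n)^5 = Θ(n^(log_9 9) · (log n)^5). This is the extended Case 2 of the master theorem (f matches the critical exponent up to log factors), giving T(n) = Θ(n^(log_9 9) · (log n)^(5+1)) = Θ(n · (log n)^6).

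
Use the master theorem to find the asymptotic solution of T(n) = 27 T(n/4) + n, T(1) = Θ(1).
T(n) = Θ(n^(log_4 27))

Master theorem: compare f(n) = n to n^(log_4 27) where log_4 27 ≈ 2.377. Since 1 < log_4 27, we have f(n) = O(n^(log_4 27 − ε)) for some ε > 0 — Case 1. Hence T(n) = Θ(n^(log_4 27)).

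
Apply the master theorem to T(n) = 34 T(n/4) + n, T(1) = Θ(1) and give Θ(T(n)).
T(n) = Θ(n^(log_4 34))

Master theorem: compare f(n) = n to n^(log_4 34) where log_4 34 ≈ 2.544. Since 1 < log_4 34, we have f(n) = O(n^(log_4 34 − ε)) for some ε > 0 — Case 1. Hence T(n) = Θ(n^(log_4 34)).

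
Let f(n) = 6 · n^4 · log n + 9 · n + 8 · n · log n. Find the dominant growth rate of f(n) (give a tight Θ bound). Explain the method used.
f(n) ∈ Θ(n^4 · log n)

Compare the terms by growth order. For large n, n^a · (log n)^b dominates n^a' · (log n)^b' iff a > a', or (a = a' and b > b'). Ranking the 3 terms shows the dominant one is 6 · n^4 · log n. Hence f(n) ∈ Θ(n^4 · log n).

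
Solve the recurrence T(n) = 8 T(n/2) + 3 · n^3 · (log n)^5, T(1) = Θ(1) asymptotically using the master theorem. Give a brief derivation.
T(n) = Θ(n^3 · (log n)^6)

Here log_2 8 = 3 and f(n) = 3 · n^3 · (log n)^5 = Θ(n^(log_2 8) · (log n)^5). This is the extended Case 2 of the master theorem (f matches the critical exponent up to log factors), giving T(n) = Θ(n^(log_2 8) · (log n)^(5+1)) = Θ(n^3 · (log n)^6).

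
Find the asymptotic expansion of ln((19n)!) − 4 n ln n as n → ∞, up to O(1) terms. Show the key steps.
ln((19n)!) − 4 n ln n = 15 n ln n + 19(ln 19 − 1) n + (1/2) ln(2π·19n) + O(1/n)

Stirling: ln((19n)!) = 19n ln(19n) − 19n + (1/2) ln(2π·19n) + O(1/n).
Expand 19n ln(19n) = 19n (ln n + ln 19) = 19n ln n + 19n ln 19.
Subtract 4n ln n: leading term is (19 − 4) n ln n = 15 n ln n. The next term is 19n ln 19 − 19n = 19(ln 19 − 1) n. Then the (1/2) ln(2π·19n) correction.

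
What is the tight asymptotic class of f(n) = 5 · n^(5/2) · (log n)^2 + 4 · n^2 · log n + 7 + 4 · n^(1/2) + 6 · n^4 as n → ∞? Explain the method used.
f(n) ∈ Θ(n^4)

Compare the terms by growth order. For large n, n^a · (log n)^b dominates n^a' · (log n)^b' iff a > a', or (a = a' and b > b'). Ranking the 5 terms shows the dominant one is 6 · n^4. Hence f(n) ∈ Θ(n^4).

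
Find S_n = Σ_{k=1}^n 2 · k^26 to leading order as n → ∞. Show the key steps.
S_n ~ 2 · n^27 / 27

By integral comparison (Euler-Maclaurin), Σ_{k=1}^n 2 · k^26 = 2 · ∫_0^n x^26 dx + O(n^26) = 2 · n^27/27 + O(n^26). (Equivalently, Faulhaber's formula gives the same leading term.)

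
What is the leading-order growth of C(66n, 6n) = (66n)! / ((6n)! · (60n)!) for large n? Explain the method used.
C(66n, 6n) ~ (285311670611/10000000000)^(6n) · sqrt(11/(20π·6n))

Write N = 6n. Apply Stirling to each factorial:
  (11N)! ~ sqrt(2π·11N) · (11N/e)^(11N),
  N! ~ sqrt(2π N) · (N/e)^N,
  (10N)! ~ sqrt(2π·10N) · (10N/e)^(10N).
The exponential factors combine to (11N)^(11N) / (N^N · (10N)^(10N)) = 11^(11N)/10^(10N) = (11^11/10^10)^N = (285311670611/10000000000)^N.
The square-root prefactors combine to sqrt(2π·11N) / (sqrt(2π N)·sqrt(2π·10N)) = sqrt(11 / (2π·10·N)) = sqrt(11/(20π·6n)).
Substituting N = 6n: C(66n, 6n) ~ (285311670611/10000000000)^(6n) · sqrt(11/(20π·6n)).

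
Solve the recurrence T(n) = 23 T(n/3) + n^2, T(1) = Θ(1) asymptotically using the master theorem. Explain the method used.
T(n) = Θ(n^(log_3 23))

Master theorem: compare f(n) = n^2 to n^(log_3 23) where log_3 23 ≈ 2.854. Since 2 < log_3 23, we have f(n) = O(n^(log_3 23 − ε)) for some ε > 0 — Case 1. Hence T(n) = Θ(n^(log_3 23)).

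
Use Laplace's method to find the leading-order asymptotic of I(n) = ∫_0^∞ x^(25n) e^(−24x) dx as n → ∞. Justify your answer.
I(n) ~ (sqrt(2π·25n) / 24) · (25n/(24e))^(25n)

Write the integrand as exp(25n ln x − 24x) and set f(x) = 25n ln x − 24x. Then f'(x) = 25n/x − 24 = 0 at x* = 25n/24, and f''(x*) = −25n/x*^2 = −24^2/(25n). Laplace's method (interior maximum) gives
  I(n) ~ e^(f(x*)) · sqrt(2π / |f''(x*)|)
        = exp(25n ln(25n/24) − 25n) · sqrt(2π · 25n / 24^2)
        = (25n/24)^(25n) e^(−25n) · sqrt(2π·25n) / 24
        = (sqrt(2π·25n) / 24) · (25n/(24e))^(25n).
This matches Γ(25n+1)/24^(25n+1) with Stirling applied to Γ.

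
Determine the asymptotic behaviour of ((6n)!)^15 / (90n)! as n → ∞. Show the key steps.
((6n)!)^15/(90n)! ~ ((2π·6n)^(14/2) / sqrt(15)) · 15^(−15·6n)  →  0

Write N = 6n. Stirling: N! ~ sqrt(2π N)(N/e)^N and (15N)! ~ sqrt(2π·15N)·(15N/e)^(15N).
  (N!)^15/(15N)! ~ (2π N)^(15/2) (N/e)^(15N) / [sqrt(2π·15N) (15N/e)^(15N)]
     = (2π N)^(15/2) / sqrt(2π·15N) · (N/(15N))^(15N)
     = (2π N)^((15−1)/2) / sqrt(15) · 15^(−15N).
Since 15^15 > 1, the factor 15^(−15N) decays exponentially, so the ratio → 0. Substituting N = 6n gives the stated form.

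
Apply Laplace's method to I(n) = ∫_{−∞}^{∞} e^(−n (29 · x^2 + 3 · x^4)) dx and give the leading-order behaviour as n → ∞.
I(n) ~ sqrt(π/(29n))

φ(x) = 29 · x^2 + 3 · x^4 has its unique global minimum at x* = 0 (since φ'(x) = 58x + 12x^3 = 0 only at x = 0 for real x with both coefficients positive, and φ → ∞ as |x| → ∞). At x* = 0, φ(0) = 0 and φ''(0) = 58. Laplace's method then gives
  I(n) ~ sqrt(2π / (n · φ''(0))) · e^(−n φ(0)) = sqrt(2π / (58n)) = sqrt(π/(29n)).
The 3 · x^4 term contributes only at subleading order (an O(1/n) relative correction).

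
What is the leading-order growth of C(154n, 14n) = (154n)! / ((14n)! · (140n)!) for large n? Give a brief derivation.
C(154n, 14n) ~ (285311670611/10000000000)^(14n) · sqrt(11/(20π·14n))

Write N = 14n. Apply Stirling to each factorial:
  (11N)! ~ sqrt(2π·11N) · (11N/e)^(11N),
  N! ~ sqrt(2π N) · (N/e)^N,
  (10N)! ~ sqrt(2π·10N) · (10N/e)^(10N).
The exponential factors combine to (11N)^(11N) / (N^N · (10N)^(10N)) = 11^(11N)/10^(10N) = (11^11/10^10)^N = (285311670611/10000000000)^N.
The square-root prefactors combine to sqrt(2π·11N) / (sqrt(2π N)·sqrt(2π·10N)) = sqrt(11 / (2π·10·N)) = sqrt(11/(20π·14n)).
Substituting N = 14n: C(154n, 14n) ~ (285311670611/10000000000)^(14n) · sqrt(11/(20π·14n)).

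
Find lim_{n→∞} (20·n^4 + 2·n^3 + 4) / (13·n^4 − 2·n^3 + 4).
lim = 20/13

For large n the leading n^4 terms dominate both numerator and denominator. Dividing top and bottom by n^4, every other term tends to 0, leaving 20/13.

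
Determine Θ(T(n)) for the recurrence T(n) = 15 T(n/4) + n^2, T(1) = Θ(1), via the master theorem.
T(n) = Θ(n^2)

log_4 15 ≈ 1.953. f(n) = n^2 dominates n^(log_4 15) since 2 > 1.953, and the regularity condition a·f(n/b) = 15·(n/4)^2 = (15/16)·n^2 ≤ c·f(n) holds with c = 15/16 ≈ 0.938 < 1. So this is Case 3: T(n) = Θ(f(n)) = Θ(n^2).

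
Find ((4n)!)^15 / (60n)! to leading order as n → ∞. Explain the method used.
((4n)!)^15/(60n)! ~ ((2π·4n)^(14/2) / sqrt(15)) · 15^(−15·4n)  →  0

Write N = 4n. Stirling: N! ~ sqrt(2π N)(N/e)^N and (15N)! ~ sqrt(2π·15N)·(15N/e)^(15N).
  (N!)^15/(15N)! ~ (2π N)^(15/2) (N/e)^(15N) / [sqrt(2π·15N) (15N/e)^(15N)]
     = (2π N)^(15/2) / sqrt(2π·15N) · (N/(15N))^(15N)
     = (2π N)^((15−1)/2) / sqrt(15) · 15^(−15N).
Since 15^15 > 1, the factor 15^(−15N) decays exponentially, so the ratio → 0. Substituting N = 4n gives the stated form.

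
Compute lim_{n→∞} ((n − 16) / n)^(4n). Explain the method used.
lim = e^(−64)

Rewrite as (1 − 16/n)^(4n). By the standard limit (1 + x/n)^n → e^x, we have (1 − 16/n)^n → e^(−16), and raising to the 4th power gives e^(−64).
More precisely, ln[(1 − 16/n)^(4n)] = 4n · ln(1 − 16/n) = 4n · (-16/n + O(1/n^2)) = -64 + O(1/n) → -64.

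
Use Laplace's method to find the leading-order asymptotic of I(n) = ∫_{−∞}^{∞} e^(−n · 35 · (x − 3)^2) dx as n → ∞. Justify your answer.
I(n) = sqrt(π/(35n))

Here φ(x) = 35 · (x − 3)^2 has its unique minimum at x* = 3 with φ(x*) = 0 and φ''(x*) = 70. Laplace's method gives
  I(n) ~ e^(−n φ(x*)) · sqrt(2π / (n · φ''(x*))) = sqrt(2π / (70n)) = sqrt(π/(35n)).
This is exact: substituting u = (x − 3)·sqrt(35n) gives I(n) = (1/sqrt(35n)) ∫_{−∞}^{∞} e^(−u^2) du = sqrt(π/(35n)).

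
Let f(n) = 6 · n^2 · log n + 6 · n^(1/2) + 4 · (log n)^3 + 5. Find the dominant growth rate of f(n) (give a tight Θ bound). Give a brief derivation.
f(n) ∈ Θ(n^2 · log n)

Compare the terms by growth order. For large n, n^a · (log n)^b dominates n^a' · (log n)^b' iff a > a', or (a = a' and b > b'). Ranking the 4 terms shows the dominant one is 6 · n^2 · log n. Hence f(n) ∈ Θ(n^2 · log n).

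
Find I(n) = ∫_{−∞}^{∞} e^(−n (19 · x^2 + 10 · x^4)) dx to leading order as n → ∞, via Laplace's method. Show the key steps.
I(n) ~ sqrt(π/(19n))

φ(x) = 19 · x^2 + 10 · x^4 has its unique global minimum at x* = 0 (since φ'(x) = 38x + 40x^3 = 0 only at x = 0 for real x with both coefficients positive, and φ → ∞ as |x| → ∞). At x* = 0, φ(0) = 0 and φ''(0) = 38. Laplace's method then gives
  I(n) ~ sqrt(2π / (n · φ''(0))) · e^(−n φ(0)) = sqrt(2π / (38n)) = sqrt(π/(19n)).
The 10 · x^4 term contributes only at subleading order (an O(1/n) relative correction).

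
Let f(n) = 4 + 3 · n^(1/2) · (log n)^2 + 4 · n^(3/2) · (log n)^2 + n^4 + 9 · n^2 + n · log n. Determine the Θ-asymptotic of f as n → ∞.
f(n) ∈ Θ(n^4)

Compare the terms by growth order. For large n, n^a · (log n)^b dominates n^a' · (log n)^b' iff a > a', or (a = a' and b > b'). Ranking the 6 terms shows the dominant one is n^4. Hence f(n) ∈ Θ(n^4).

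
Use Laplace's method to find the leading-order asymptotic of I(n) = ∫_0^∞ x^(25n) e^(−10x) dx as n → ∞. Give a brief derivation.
I(n) ~ (sqrt(2π·25n) / 10) · (25n/(10e))^(25n)

Write the integrand as exp(25n ln x − 10x) and set f(x) = 25n ln x − 10x. Then f'(x) = 25n/x − 10 = 0 at x* = 25n/10, and f''(x*) = −25n/x*^2 = −10^2/(25n). Laplace's method (interior maximum) gives
  I(n) ~ e^(f(x*)) · sqrt(2π / |f''(x*)|)
        = exp(25n ln(25n/10) − 25n) · sqrt(2π · 25n / 10^2)
        = (25n/10)^(25n) e^(−25n) · sqrt(2π·25n) / 10
        = (sqrt(2π·25n) / 10) · (25n/(10e))^(25n).
This matches Γ(25n+1)/10^(25n+1) with Stirling applied to Γ.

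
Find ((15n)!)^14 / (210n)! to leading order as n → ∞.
((15n)!)^14/(210n)! ~ ((2π·15n)^(13/2) / sqrt(14)) · 14^(−14·15n)  →  0

Write N = 15n. Stirling: N! ~ sqrt(2π N)(N/e)^N and (14N)! ~ sqrt(2π·14N)·(14N/e)^(14N).
  (N!)^14/(14N)! ~ (2π N)^(14/2) (N/e)^(14N) / [sqrt(2π·14N) (14N/e)^(14N)]
     = (2π N)^(14/2) / sqrt(2π·14N) · (N/(14N))^(14N)
     = (2π N)^((14−1)/2) / sqrt(14) · 14^(−14N).
Since 14^14 > 1, the factor 14^(−14N) decays exponentially, so the ratio → 0. Substituting N = 15n gives the stated form.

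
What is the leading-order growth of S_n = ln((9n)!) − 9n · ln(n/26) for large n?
S_n ~ 9n · (ln 234 − 1) + O(ln n)

Stirling: ln((9n)!) = 9n ln(9n) − 9n + O(ln n).
  S_n = 9n ln(9n) − 9n − 9n ln(n/26) + O(ln n)
      = 9n ln(9n) − 9n ln n + 9n ln 26 − 9n + O(ln n)
      = 9n ln 9 + 9n ln 26 − 9n + O(ln n)
      = 9n (ln 234 − 1) + O(ln n).
Numerically ln(234) − 1 ≈ 4.4553.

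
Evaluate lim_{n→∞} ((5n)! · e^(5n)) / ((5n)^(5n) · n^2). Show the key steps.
lim = 0

Stirling: (5n)! ~ sqrt(2π·5n) · (5n/e)^(5n). Hence
  (5n)! · e^(5n) / (5n)^(5n) ~ sqrt(2π·5n).
Dividing by n^2: sqrt(2π·5n) / n^2 = sqrt(2π·5) · n^((1−4)/2), so the expression behaves like sqrt(2π·5) · n^((1−4)/2) → 0.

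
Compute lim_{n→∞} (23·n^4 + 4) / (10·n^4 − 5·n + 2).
lim = 23/10

For large n the leading n^4 terms dominate both numerator and denominator. Dividing top and bottom by n^4, every other term tends to 0, leaving 23/10.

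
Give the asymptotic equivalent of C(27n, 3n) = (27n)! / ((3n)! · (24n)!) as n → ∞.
C(27n, 3n) ~ (387420489/16777216)^(3n) · sqrt(9/(16π·3n))

Write N = 3n. Apply Stirling to each factorial:
  (9N)! ~ sqrt(2π·9N) · (9N/e)^(9N),
  N! ~ sqrt(2π N) · (N/e)^N,
  (8N)! ~ sqrt(2π·8N) · (8N/e)^(8N).
The exponential factors combine to (9N)^(9N) / (N^N · (8N)^(8N)) = 9^(9N)/8^(8N) = (9^9/8^8)^N = (387420489/16777216)^N.
The square-root prefactors combine to sqrt(2π·9N) / (sqrt(2π N)·sqrt(2π·8N)) = sqrt(9 / (2π·8·N)) = sqrt(9/(16π·3n)).
Substituting N = 3n: C(27n, 3n) ~ (387420489/16777216)^(3n) · sqrt(9/(16π·3n)).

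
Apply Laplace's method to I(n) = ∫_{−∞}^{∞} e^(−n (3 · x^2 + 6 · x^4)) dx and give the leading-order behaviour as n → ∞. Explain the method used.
I(n) ~ sqrt(π/(3n))

φ(x) = 3 · x^2 + 6 · x^4 has its unique global minimum at x* = 0 (since φ'(x) = 6x + 24x^3 = 0 only at x = 0 for real x with both coefficients positive, and φ → ∞ as |x| → ∞). At x* = 0, φ(0) = 0 and φ''(0) = 6. Laplace's method then gives
  I(n) ~ sqrt(2π / (n · φ''(0))) · e^(−n φ(0)) = sqrt(2π / (6n)) = sqrt(π/(3n)).
The 6 · x^4 term contributes only at subleading order (an O(1/n) relative correction).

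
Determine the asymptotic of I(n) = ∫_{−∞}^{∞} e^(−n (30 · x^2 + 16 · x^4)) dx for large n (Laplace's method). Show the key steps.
I(n) ~ sqrt(π/(30n))

φ(x) = 30 · x^2 + 16 · x^4 has its unique global minimum at x* = 0 (since φ'(x) = 60x + 64x^3 = 0 only at x = 0 for real x with both coefficients positive, and φ → ∞ as |x| → ∞). At x* = 0, φ(0) = 0 and φ''(0) = 60. Laplace's method then gives
  I(n) ~ sqrt(2π / (n · φ''(0))) · e^(−n φ(0)) = sqrt(2π / (60n)) = sqrt(π/(30n)).
The 16 · x^4 term contributes only at subleading order (an O(1/n) relative correction).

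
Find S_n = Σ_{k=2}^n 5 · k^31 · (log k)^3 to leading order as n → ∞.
S_n ~ 5 · n^32 · (log n)^3 / 32

By integral comparison, S_n = ∫_1^n 5 · x^31 · (log x)^3 dx + O(n^31 · (log n)^3). For the integral, the leading term of ∫_1^n x^31 (log x)^3 dx is n^32/32 · (log n)^3 (by repeated integration by parts; each step lowers the log-exponent and produces a relatively O(1/log n) correction). Hence S_n ~ 5 · n^32 · (log n)^3 / 32.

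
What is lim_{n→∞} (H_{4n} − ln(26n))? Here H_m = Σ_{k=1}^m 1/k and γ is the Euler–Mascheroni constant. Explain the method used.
lim = ln(2/13) + γ

By Euler-Maclaurin, H_m = ln m + γ + O(1/m). So
  H_{4n} − ln(26n) = ln(4n) + γ − ln(26n) + O(1/n)
                       = ln(4/26) + γ + O(1/n).
Hence the limit is ln(4/26) + γ (= ln(2/13)).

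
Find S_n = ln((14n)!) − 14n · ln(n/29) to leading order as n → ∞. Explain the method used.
S_n ~ 14n · (ln 406 − 1) + O(ln n)

Stirling: ln((14n)!) = 14n ln(14n) − 14n + O(ln n).
  S_n = 14n ln(14n) − 14n − 14n ln(n/29) + O(ln n)
      = 14n ln(14n) − 14n ln n + 14n ln 29 − 14n + O(ln n)
      = 14n ln 14 + 14n ln 29 − 14n + O(ln n)
      = 14n (ln 406 − 1) + O(ln n).
Numerically ln(406) − 1 ≈ 5.0064.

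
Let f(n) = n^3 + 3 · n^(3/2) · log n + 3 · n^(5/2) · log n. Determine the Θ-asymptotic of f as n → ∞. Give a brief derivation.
f(n) ∈ Θ(n^3)

Compare the terms by growth order. For large n, n^a · (log n)^b dominates n^a' · (log n)^b' iff a > a', or (a = a' and b > b'). Ranking the 3 terms shows the dominant one is n^3. Hence f(n) ∈ Θ(n^3).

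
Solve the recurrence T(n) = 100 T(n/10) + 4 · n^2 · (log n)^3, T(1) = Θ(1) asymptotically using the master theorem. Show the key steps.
T(n) = Θ(n^2 · (log n)^4)

Here log_10 100 = 2 and f(n) = 4 · n^2 · (log n)^3 = Θ(n^(log_10 100) · (log n)^3). This is the extended Case 2 of the master theorem (f matches the critical exponent up to log factors), giving T(n) = Θ(n^(log_10 100) · (log n)^(3+1)) = Θ(n^2 · (log n)^4).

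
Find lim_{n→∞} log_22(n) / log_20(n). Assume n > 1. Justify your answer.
lim = ln(20) / ln(22) = log_22(20)

Change of base: log_22(n) = ln n / ln 22 and log_20(n) = ln n / ln 20. The ratio is (ln n / ln 22) · (ln 20 / ln n) = ln 20 / ln 22, a constant independent of n. So the limit is ln 20 / ln 22 = log_22(20).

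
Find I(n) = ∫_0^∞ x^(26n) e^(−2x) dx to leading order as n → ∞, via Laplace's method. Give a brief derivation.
I(n) ~ (sqrt(2π·26n) / 2) · (26n/(2e))^(26n)

Write the integrand as exp(26n ln x − 2x) and set f(x) = 26n ln x − 2x. Then f'(x) = 26n/x − 2 = 0 at x* = 26n/2, and f''(x*) = −26n/x*^2 = −2^2/(26n). Laplace's method (interior maximum) gives
  I(n) ~ e^(f(x*)) · sqrt(2π / |f''(x*)|)
        = exp(26n ln(26n/2) − 26n) · sqrt(2π · 26n / 2^2)
        = (26n/2)^(26n) e^(−26n) · sqrt(2π·26n) / 2
        = (sqrt(2π·26n) / 2) · (26n/(2e))^(26n).
This matches Γ(26n+1)/2^(26n+1) with Stirling applied to Γ.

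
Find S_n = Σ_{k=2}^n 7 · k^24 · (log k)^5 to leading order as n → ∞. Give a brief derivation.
S_n ~ 7 · n^25 · (log n)^5 / 25

By integral comparison, S_n = ∫_1^n 7 · x^24 · (log x)^5 dx + O(n^24 · (log n)^5). For the integral, the leading term of ∫_1^n x^24 (log x)^5 dx is n^25/25 · (log n)^5 (by repeated integration by parts; each step lowers the log-exponent and produces a relatively O(1/log n) correction). Hence S_n ~ 7 · n^25 · (log n)^5 / 25.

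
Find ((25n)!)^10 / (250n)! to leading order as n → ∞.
((25n)!)^10/(250n)! ~ ((2π·25n)^(9/2) / sqrt(10)) · 10^(−10·25n)  →  0

Write N = 25n. Stirling: N! ~ sqrt(2π N)(N/e)^N and (10N)! ~ sqrt(2π·10N)·(10N/e)^(10N).
  (N!)^10/(10N)! ~ (2π N)^(10/2) (N/e)^(10N) / [sqrt(2π·10N) (10N/e)^(10N)]
     = (2π N)^(10/2) / sqrt(2π·10N) · (N/(10N))^(10N)
     = (2π N)^((10−1)/2) / sqrt(10) · 10^(−10N).
Since 10^10 > 1, the factor 10^(−10N) decays exponentially, so the ratio → 0. Substituting N = 25n gives the stated form.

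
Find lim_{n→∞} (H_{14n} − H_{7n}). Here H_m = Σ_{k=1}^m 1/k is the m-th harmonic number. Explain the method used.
lim = ln(14/7) = ln 2

Euler-Maclaurin gives H_m = ln m + γ + 1/(2m) + O(1/m^2). The γ and O(1/m) terms cancel in the difference:
  H_{14n} − H_{7n} = ln(14n) − ln(7n) + O(1/n) = ln(14/7) + O(1/n).
Hence the limit is ln(14/7) = ln 2.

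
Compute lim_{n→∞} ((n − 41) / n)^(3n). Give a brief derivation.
lim = e^(−123)

Rewrite as (1 − 41/n)^(3n). By the standard limit (1 + x/n)^n → e^x, we have (1 − 41/n)^n → e^(−41), and raising to the 3rd power gives e^(−123).
More precisely, ln[(1 − 41/n)^(3n)] = 3n · ln(1 − 41/n) = 3n · (-41/n + O(1/n^2)) = -123 + O(1/n) → -123.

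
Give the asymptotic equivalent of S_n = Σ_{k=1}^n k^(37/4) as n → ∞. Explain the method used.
S_n ~ (4/41) · n^(41/4)

Integral comparison: Σ_{k=1}^n k^(37/4) = ∫_0^n x^(37/4) dx + O(n^(37/4)). The integral is n^(1 + 37/4) / (1 + 37/4) = n^((37+4)/4) / ((37+4)/4) = (4/41) · n^(41/4).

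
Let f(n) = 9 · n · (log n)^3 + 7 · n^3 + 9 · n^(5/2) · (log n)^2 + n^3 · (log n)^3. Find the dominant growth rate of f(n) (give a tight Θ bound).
f(n) ∈ Θ(n^3 · (log n)^3)

Compare the terms by growth order. For large n, n^a · (log n)^b dominates n^a' · (log n)^b' iff a > a', or (a = a' and b > b'). Ranking the 4 terms shows the dominant one is n^3 · (log n)^3. Hence f(n) ∈ Θ(n^3 · (log n)^3).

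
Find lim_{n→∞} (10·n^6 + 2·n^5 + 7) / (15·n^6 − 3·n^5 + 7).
lim = 10/15 = 2/3

For large n the leading n^6 terms dominate both numerator and denominator. Dividing top and bottom by n^6, every other term tends to 0, leaving 10/15 = 2/3.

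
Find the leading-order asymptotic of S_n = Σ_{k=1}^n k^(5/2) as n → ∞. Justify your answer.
S_n ~ (2/7) · n^(7/2)

Integral comparison: Σ_{k=1}^n k^(5/2) = ∫_0^n x^(5/2) dx + O(n^(5/2)). The integral is n^(1 + 5/2) / (1 + 5/2) = n^((5+2)/2) / ((5+2)/2) = (2/7) · n^(7/2).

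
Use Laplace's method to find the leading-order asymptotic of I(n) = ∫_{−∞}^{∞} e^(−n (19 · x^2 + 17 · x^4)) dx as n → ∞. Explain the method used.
I(n) ~ sqrt(π/(19n))

φ(x) = 19 · x^2 + 17 · x^4 has its unique global minimum at x* = 0 (since φ'(x) = 38x + 68x^3 = 0 only at x = 0 for real x with both coefficients positive, and φ → ∞ as |x| → ∞). At x* = 0, φ(0) = 0 and φ''(0) = 38. Laplace's method then gives
  I(n) ~ sqrt(2π / (n · φ''(0))) · e^(−n φ(0)) = sqrt(2π / (38n)) = sqrt(π/(19n)).
The 17 · x^4 term contributes only at subleading order (an O(1/n) relative correction).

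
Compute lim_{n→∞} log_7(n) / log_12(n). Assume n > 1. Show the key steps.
lim = ln(12) / ln(7) = log_7(12)

Change of base: log_7(n) = ln n / ln 7 and log_12(n) = ln n / ln 12. The ratio is (ln n / ln 7) · (ln 12 / ln n) = ln 12 / ln 7, a constant independent of n. So the limit is ln 12 / ln 7 = log_7(12).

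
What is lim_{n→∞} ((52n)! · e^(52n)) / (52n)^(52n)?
lim = ∞

Stirling: (52n)! ~ sqrt(2π·52n) · (52n/e)^(52n). Hence
  (52n)! · e^(52n) / (52n)^(52n) ~ sqrt(2π·52n) = sqrt(2π·52) · sqrt(n) → ∞.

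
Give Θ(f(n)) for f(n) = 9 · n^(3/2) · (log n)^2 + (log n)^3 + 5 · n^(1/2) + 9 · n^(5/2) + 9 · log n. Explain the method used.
f(n) ∈ Θ(n^(5/2))

Compare the terms by growth order. For large n, n^a · (log n)^b dominates n^a' · (log n)^b' iff a > a', or (a = a' and b > b'). Ranking the 5 terms shows the dominant one is 9 · n^(5/2). Hence f(n) ∈ Θ(n^(5/2)).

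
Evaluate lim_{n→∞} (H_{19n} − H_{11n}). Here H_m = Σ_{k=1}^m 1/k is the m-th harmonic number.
lim = ln(19/11)

Euler-Maclaurin gives H_m = ln m + γ + 1/(2m) + O(1/m^2). The γ and O(1/m) terms cancel in the difference:
  H_{19n} − H_{11n} = ln(19n) − ln(11n) + O(1/n) = ln(19/11) + O(1/n).
Hence the limit is ln(19/11).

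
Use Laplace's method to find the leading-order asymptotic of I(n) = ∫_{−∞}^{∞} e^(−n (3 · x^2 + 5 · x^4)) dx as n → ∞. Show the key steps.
I(n) ~ sqrt(π/(3n))

φ(x) = 3 · x^2 + 5 · x^4 has its unique global minimum at x* = 0 (since φ'(x) = 6x + 20x^3 = 0 only at x = 0 for real x with both coefficients positive, and φ → ∞ as |x| → ∞). At x* = 0, φ(0) = 0 and φ''(0) = 6. Laplace's method then gives
  I(n) ~ sqrt(2π / (n · φ''(0))) · e^(−n φ(0)) = sqrt(2π / (6n)) = sqrt(π/(3n)).
The 5 · x^4 term contributes only at subleading order (an O(1/n) relative correction).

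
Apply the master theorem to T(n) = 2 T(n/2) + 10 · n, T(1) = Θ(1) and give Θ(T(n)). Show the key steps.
T(n) = Θ(n log n)

log_2 2 = 1, and f(n) = 10 · n = Θ(n^(log_2 2)). This is Case 2 of the master theorem: T(n) = Θ(f(n) · log n) = Θ(n log n).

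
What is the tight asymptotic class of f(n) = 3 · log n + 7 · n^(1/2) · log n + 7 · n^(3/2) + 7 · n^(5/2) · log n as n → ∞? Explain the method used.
f(n) ∈ Θ(n^(5/2) · log n)

Compare the terms by growth order. For large n, n^a · (log n)^b dominates n^a' · (log n)^b' iff a > a', or (a = a' and b > b'). Ranking the 4 terms shows the dominant one is 7 · n^(5/2) · log n. Hence f(n) ∈ Θ(n^(5/2) · log n).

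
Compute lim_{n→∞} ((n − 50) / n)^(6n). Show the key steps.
lim = e^(−300)

Rewrite as (1 − 50/n)^(6n). By the standard limit (1 + x/n)^n → e^x, we have (1 − 50/n)^n → e^(−50), and raising to the 6th power gives e^(−300).
More precisely, ln[(1 − 50/n)^(6n)] = 6n · ln(1 − 50/n) = 6n · (-50/n + O(1/n^2)) = -300 + O(1/n) → -300.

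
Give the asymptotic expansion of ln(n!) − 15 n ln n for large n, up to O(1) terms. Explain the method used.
ln(n!) − 15 n ln n = −14 n ln n − n + (1/2) ln(2π n) + O(1/n)

Stirling: ln((n)!) = n ln(n) − n + (1/2) ln(2π·n) + O(1/n).
Here n ln(n) = n ln n.
Subtract 15n ln n: leading term is (1 − 15) n ln n = −14 n ln n. The next term is −n. Then the (1/2) ln(2π·n) correction.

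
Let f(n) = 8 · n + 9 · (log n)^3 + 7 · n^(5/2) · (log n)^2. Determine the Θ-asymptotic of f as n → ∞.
f(n) ∈ Θ(n^(5/2) · (log n)^2)

Compare the terms by growth order. For large n, n^a · (log n)^b dominates n^a' · (log n)^b' iff a > a', or (a = a' and b > b'). Ranking the 3 terms shows the dominant one is 7 · n^(5/2) · (log n)^2. Hence f(n) ∈ Θ(n^(5/2) · (log n)^2).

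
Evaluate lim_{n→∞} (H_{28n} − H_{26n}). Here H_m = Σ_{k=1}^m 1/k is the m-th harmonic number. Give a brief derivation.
lim = ln(28/26) = ln(14/13)

Euler-Maclaurin gives H_m = ln m + γ + 1/(2m) + O(1/m^2). The γ and O(1/m) terms cancel in the difference:
  H_{28n} − H_{26n} = ln(28n) − ln(26n) + O(1/n) = ln(28/26) + O(1/n).
Hence the limit is ln(28/26) = ln(14/13).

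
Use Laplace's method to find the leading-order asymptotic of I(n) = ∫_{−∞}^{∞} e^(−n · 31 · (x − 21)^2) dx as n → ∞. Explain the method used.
I(n) = sqrt(π/(31n))

Here φ(x) = 31 · (x − 21)^2 has its unique minimum at x* = 21 with φ(x*) = 0 and φ''(x*) = 62. Laplace's method gives
  I(n) ~ e^(−n φ(x*)) · sqrt(2π / (n · φ''(x*))) = sqrt(2π / (62n)) = sqrt(π/(31n)).
This is exact: substituting u = (x − 21)·sqrt(31n) gives I(n) = (1/sqrt(31n)) ∫_{−∞}^{∞} e^(−u^2) du = sqrt(π/(31n)).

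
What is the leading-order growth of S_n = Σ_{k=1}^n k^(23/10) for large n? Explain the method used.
S_n ~ (10/33) · n^(33/10)

Integral comparison: Σ_{k=1}^n k^(23/10) = ∫_0^n x^(23/10) dx + O(n^(23/10)). The integral is n^(1 + 23/10) / (1 + 23/10) = n^((23+10)/10) / ((23+10)/10) = (10/33) · n^(33/10).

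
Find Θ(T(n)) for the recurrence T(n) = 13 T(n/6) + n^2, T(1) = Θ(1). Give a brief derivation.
T(n) = Θ(n^2)

log_6 13 ≈ 1.432. f(n) = n^2 dominates n^(log_6 13) since 2 > 1.432, and the regularity condition a·f(n/b) = 13·(n/6)^2 = (13/36)·n^2 ≤ c·f(n) holds with c = 13/36 ≈ 0.361 < 1. So this is Case 3: T(n) = Θ(f(n)) = Θ(n^2).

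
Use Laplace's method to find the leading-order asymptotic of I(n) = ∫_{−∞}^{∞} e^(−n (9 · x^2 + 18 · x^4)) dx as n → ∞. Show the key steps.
I(n) ~ sqrt(π/(9n))

φ(x) = 9 · x^2 + 18 · x^4 has its unique global minimum at x* = 0 (since φ'(x) = 18x + 72x^3 = 0 only at x = 0 for real x with both coefficients positive, and φ → ∞ as |x| → ∞). At x* = 0, φ(0) = 0 and φ''(0) = 18. Laplace's method then gives
  I(n) ~ sqrt(2π / (n · φ''(0))) · e^(−n φ(0)) = sqrt(2π / (18n)) = sqrt(π/(9n)).
The 18 · x^4 term contributes only at subleading order (an O(1/n) relative correction).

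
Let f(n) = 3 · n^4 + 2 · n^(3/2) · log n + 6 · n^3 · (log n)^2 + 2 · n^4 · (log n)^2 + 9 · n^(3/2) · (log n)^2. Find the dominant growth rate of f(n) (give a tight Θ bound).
f(n) ∈ Θ(n^4 · (log n)^2)

Compare the terms by growth order. For large n, n^a · (log n)^b dominates n^a' · (log n)^b' iff a > a', or (a = a' and b > b'). Ranking the 5 terms shows the dominant one is 2 · n^4 · (log n)^2. Hence f(n) ∈ Θ(n^4 · (log n)^2).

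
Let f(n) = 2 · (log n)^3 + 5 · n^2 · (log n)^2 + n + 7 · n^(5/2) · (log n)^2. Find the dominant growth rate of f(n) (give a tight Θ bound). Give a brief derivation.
f(n) ∈ Θ(n^(5/2) · (log n)^2)

Compare the terms by growth order. For large n, n^a · (log n)^b dominates n^a' · (log n)^b' iff a > a', or (a = a' and b > b'). Ranking the 4 terms shows the dominant one is 7 · n^(5/2) · (log n)^2. Hence f(n) ∈ Θ(n^(5/2) · (log n)^2).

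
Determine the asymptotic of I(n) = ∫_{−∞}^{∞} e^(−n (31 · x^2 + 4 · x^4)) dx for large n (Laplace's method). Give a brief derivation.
I(n) ~ sqrt(π/(31n))

φ(x) = 31 · x^2 + 4 · x^4 has its unique global minimum at x* = 0 (since φ'(x) = 62x + 16x^3 = 0 only at x = 0 for real x with both coefficients positive, and φ → ∞ as |x| → ∞). At x* = 0, φ(0) = 0 and φ''(0) = 62. Laplace's method then gives
  I(n) ~ sqrt(2π / (n · φ''(0))) · e^(−n φ(0)) = sqrt(2π / (62n)) = sqrt(π/(31n)).
The 4 · x^4 term contributes only at subleading order (an O(1/n) relative correction).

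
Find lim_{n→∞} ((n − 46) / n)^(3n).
lim = e^(−138)

Rewrite as (1 − 46/n)^(3n). By the standard limit (1 + x/n)^n → e^x, we have (1 − 46/n)^n → e^(−46), and raising to the 3rd power gives e^(−138).
More precisely, ln[(1 − 46/n)^(3n)] = 3n · ln(1 − 46/n) = 3n · (-46/n + O(1/n^2)) = -138 + O(1/n) → -138.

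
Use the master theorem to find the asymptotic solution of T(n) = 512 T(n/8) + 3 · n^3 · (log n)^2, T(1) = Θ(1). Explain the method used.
T(n) = Θ(n^3 · (log n)^3)

Here log_8 512 = 3 and f(n) = 3 · n^3 · (log n)^2 = Θ(n^(log_8 512) · (log n)^2). This is the extended Case 2 of the master theorem (f matches the critical exponent up to log factors), giving T(n) = Θ(n^(log_8 512) · (log n)^(2+1)) = Θ(n^3 · (log n)^3).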